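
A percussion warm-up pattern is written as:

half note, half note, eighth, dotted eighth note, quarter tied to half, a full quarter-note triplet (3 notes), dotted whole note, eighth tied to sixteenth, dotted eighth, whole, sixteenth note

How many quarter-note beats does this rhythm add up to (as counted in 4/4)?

22

One quarter-note beat = 4 sixteenth notes.
Express everything in sixteenth notes: half note = 8; half note = 8; eighth = 2; dotted eighth note = 3; quarter tied to half (quarter + half) = 12; a full quarter-note triplet (3 notes) (three triplet quarters span one half) = 8; dotted whole note = 24; eighth tied to sixteenth (eighth + sixteenth) = 3; dotted eighth = 3; whole = 16; sixteenth note = 1.
Total: 8 + 8 + 2 + 3 + 12 + 8 + 24 + 3 + 3 + 16 + 1 = 88.
88 ÷ 4 = 22 beats.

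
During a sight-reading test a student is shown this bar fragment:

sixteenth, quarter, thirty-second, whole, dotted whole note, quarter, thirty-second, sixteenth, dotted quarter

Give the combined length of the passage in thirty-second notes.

Express everything in thirty-second notes: sixteenth = 2; quarter = 8; thirty-second = 1; whole = 32; dotted whole note = 48; quarter = 8; thirty-second = 1; sixteenth = 2; dotted quarter = 12.
Altogether 2 + 8 + 1 + 32 + 48 + 8 + 1 + 2 + 12 = 114 thirty-second notes.

114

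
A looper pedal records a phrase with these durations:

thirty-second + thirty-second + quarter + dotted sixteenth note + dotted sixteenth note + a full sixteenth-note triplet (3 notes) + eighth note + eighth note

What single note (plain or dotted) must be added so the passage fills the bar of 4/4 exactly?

eighth note

The bar of 4/4 = 32 thirty-second notes.
Express everything in thirty-second notes: thirty-second = 1; thirty-second = 1; quarter = 8; dotted sixteenth note = 3; dotted sixteenth note = 3; a full sixteenth-note triplet (3 notes) (three triplet sixteenths span one eighth) = 4; eighth note = 4; eighth note = 4.
Sum: 1 + 1 + 8 + 3 + 3 + 4 + 4 + 4 = 28.
Remaining: 32 − 28 = 4 thirty-second notes, which is a eighth note.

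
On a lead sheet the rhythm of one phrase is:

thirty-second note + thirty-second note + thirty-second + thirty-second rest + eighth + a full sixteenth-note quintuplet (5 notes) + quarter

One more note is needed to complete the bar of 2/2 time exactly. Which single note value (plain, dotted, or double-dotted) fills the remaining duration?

quarter note

The bar of 2/2 = 32 thirty-second notes.
Convert each value to thirty-second notes: thirty-second note = 1; thirty-second note = 1; thirty-second = 1; thirty-second rest = 1; eighth = 4; a full sixteenth-note quintuplet (5 notes) (five quintuplet sixteenths span one quarter) = 8; quarter = 8.
Adding: 1 + 1 + 1 + 1 + 4 + 8 + 8 = 24.
Remaining: 32 − 24 = 8 thirty-second notes, which is a quarter note.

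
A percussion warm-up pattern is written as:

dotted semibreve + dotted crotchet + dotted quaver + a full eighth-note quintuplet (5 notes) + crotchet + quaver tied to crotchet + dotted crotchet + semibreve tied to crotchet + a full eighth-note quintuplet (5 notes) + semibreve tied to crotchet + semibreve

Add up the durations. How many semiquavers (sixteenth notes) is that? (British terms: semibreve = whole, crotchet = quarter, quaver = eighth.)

121

In sixteenth notes: dotted semibreve = 24; dotted crotchet = 6; dotted quaver = 3; a full eighth-note quintuplet (5 notes) (five quintuplet eighths span one half) = 8; crotchet = 4; quaver tied to crotchet (quaver + crotchet) = 6; dotted crotchet = 6; semibreve tied to crotchet (semibreve + crotchet) = 20; a full eighth-note quintuplet (5 notes) (five quintuplet eighths span one half) = 8; semibreve tied to crotchet (semibreve + crotchet) = 20; semibreve = 16.
Altogether 24 + 6 + 3 + 8 + 4 + 6 + 6 + 20 + 8 + 20 + 16 = 121 sixteenth notes.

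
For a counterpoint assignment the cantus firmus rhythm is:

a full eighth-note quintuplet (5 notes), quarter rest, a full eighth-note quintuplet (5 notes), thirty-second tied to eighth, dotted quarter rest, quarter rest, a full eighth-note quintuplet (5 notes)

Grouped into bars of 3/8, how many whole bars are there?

One bar of 3/8 = 12 thirty-second notes.
Each duration in thirty-second notes: a full eighth-note quintuplet (5 notes) (five quintuplet eighths span one half) = 16; quarter rest = 8; a full eighth-note quintuplet (5 notes) (five quintuplet eighths span one half) = 16; thirty-second tied to eighth (thirty-second + eighth) = 5; dotted quarter rest = 12; quarter rest = 8; a full eighth-note quintuplet (5 notes) (five quintuplet eighths span one half) = 16.
Sum: 16 + 8 + 16 + 5 + 12 + 8 + 16 = 81.
81 ÷ 12 = 6 complete bars with 9 left over.

6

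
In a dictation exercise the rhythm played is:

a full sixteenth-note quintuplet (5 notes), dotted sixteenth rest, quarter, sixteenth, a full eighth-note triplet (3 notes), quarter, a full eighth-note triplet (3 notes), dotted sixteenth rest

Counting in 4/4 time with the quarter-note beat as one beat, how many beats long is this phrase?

One quarter-note beat = 8 thirty-second notes.
Working in thirty-second notes: a full sixteenth-note quintuplet (5 notes) (five quintuplet sixteenths span one quarter) = 8; dotted sixteenth rest = 3; quarter = 8; sixteenth = 2; a full eighth-note triplet (3 notes) (three triplet eighths span one quarter) = 8; quarter = 8; a full eighth-note triplet (3 notes) (three triplet eighths span one quarter) = 8; dotted sixteenth rest = 3.
Total: 8 + 3 + 8 + 2 + 8 + 8 + 8 + 3 = 48.
48 ÷ 8 = 6 beats.

6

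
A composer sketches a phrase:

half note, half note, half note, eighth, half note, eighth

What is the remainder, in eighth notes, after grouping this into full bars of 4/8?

One bar of 4/8 = 4 eighth notes.
Convert each value to eighth notes: half note = 4; half note = 4; half note = 4; eighth = 1; half note = 4; eighth = 1.
Sum: 4 + 4 + 4 + 1 + 4 + 1 = 18.
18 ÷ 4 = 4 complete bars with 2 eighth notes remaining.

2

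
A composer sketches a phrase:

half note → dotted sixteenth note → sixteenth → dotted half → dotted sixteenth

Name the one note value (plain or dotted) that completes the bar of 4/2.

The bar of 4/2 = 64 thirty-second notes.
Working in thirty-second notes: half note = 16; dotted sixteenth note = 3; sixteenth = 2; dotted half = 24; dotted sixteenth = 3.
Adding: 16 + 3 + 2 + 24 + 3 = 48.
Remaining: 64 − 48 = 16 thirty-second notes, which is a half note.

half note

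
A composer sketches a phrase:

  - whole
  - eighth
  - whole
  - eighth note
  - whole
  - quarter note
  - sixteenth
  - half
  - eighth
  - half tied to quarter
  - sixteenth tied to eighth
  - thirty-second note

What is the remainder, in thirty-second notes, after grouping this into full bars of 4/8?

One bar of 4/8 = 16 thirty-second notes.
Convert each value to thirty-second notes: whole = 32; eighth = 4; whole = 32; eighth note = 4; whole = 32; quarter note = 8; sixteenth = 2; half = 16; eighth = 4; half tied to quarter (half + quarter) = 24; sixteenth tied to eighth (sixteenth + eighth) = 6; thirty-second note = 1.
Total: 32 + 4 + 32 + 4 + 32 + 8 + 2 + 16 + 4 + 24 + 6 + 1 = 165.
165 ÷ 16 = 10 complete bars with 5 thirty-second notes remaining.

5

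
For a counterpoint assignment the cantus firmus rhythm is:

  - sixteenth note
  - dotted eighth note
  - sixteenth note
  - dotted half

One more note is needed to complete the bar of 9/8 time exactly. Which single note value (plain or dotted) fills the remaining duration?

The bar of 9/8 = 18 sixteenth notes.
Express everything in sixteenth notes: sixteenth note = 1; dotted eighth note = 3; sixteenth note = 1; dotted half = 12.
Adding: 1 + 3 + 1 + 12 = 17.
Remaining: 18 − 17 = 1 sixteenth note, which is a sixteenth note.

sixteenth note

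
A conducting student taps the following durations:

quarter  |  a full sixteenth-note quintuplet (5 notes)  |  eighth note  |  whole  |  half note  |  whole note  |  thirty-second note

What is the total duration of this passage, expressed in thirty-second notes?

101

Express everything in thirty-second notes: quarter = 8; a full sixteenth-note quintuplet (5 notes) (five quintuplet sixteenths span one quarter) = 8; eighth note = 4; whole = 32; half note = 16; whole note = 32; thirty-second note = 1.
Sum: 8 + 8 + 4 + 32 + 16 + 32 + 1 = 101 thirty-second notes.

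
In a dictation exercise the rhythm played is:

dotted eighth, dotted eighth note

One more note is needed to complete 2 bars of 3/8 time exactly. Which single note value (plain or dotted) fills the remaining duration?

dotted quarter note

2 bars of 3/8 = 12 sixteenth notes.
Convert each value to sixteenth notes: dotted eighth = 3; dotted eighth note = 3.
Sum: 3 + 3 = 6.
Remaining: 12 − 6 = 6 sixteenth notes, which is a dotted quarter note.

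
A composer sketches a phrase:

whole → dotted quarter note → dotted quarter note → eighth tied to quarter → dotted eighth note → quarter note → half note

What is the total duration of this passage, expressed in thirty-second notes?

98

Convert each value to thirty-second notes: whole = 32; dotted quarter note = 12; dotted quarter note = 12; eighth tied to quarter (eighth + quarter) = 12; dotted eighth note = 6; quarter note = 8; half note = 16.
Adding: 32 + 12 + 12 + 12 + 6 + 8 + 16 = 98 thirty-second notes.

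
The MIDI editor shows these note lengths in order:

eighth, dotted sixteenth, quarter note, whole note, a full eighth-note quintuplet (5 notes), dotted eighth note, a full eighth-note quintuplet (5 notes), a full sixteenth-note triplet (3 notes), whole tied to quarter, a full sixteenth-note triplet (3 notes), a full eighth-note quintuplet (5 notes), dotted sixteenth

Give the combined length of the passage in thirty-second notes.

152

Express everything in thirty-second notes: eighth = 4; dotted sixteenth = 3; quarter note = 8; whole note = 32; a full eighth-note quintuplet (5 notes) (five quintuplet eighths span one half) = 16; dotted eighth note = 6; a full eighth-note quintuplet (5 notes) (five quintuplet eighths span one half) = 16; a full sixteenth-note triplet (3 notes) (three triplet sixteenths span one eighth) = 4; whole tied to quarter (whole + quarter) = 40; a full sixteenth-note triplet (3 notes) (three triplet sixteenths span one eighth) = 4; a full eighth-note quintuplet (5 notes) (five quintuplet eighths span one half) = 16; dotted sixteenth = 3.
Altogether 4 + 3 + 8 + 32 + 16 + 6 + 16 + 4 + 40 + 4 + 16 + 3 = 152 thirty-second notes.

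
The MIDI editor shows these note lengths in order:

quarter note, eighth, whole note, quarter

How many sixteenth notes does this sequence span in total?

Working in sixteenth notes: quarter note = 4; eighth = 2; whole note = 16; quarter = 4.
Adding: 4 + 2 + 16 + 4 = 26 sixteenth notes.

26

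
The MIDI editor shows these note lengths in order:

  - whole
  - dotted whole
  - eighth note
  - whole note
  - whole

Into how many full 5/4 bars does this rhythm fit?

3

One bar of 5/4 = 10 eighth notes.
In eighth notes: whole = 8; dotted whole = 12; eighth note = 1; whole note = 8; whole = 8.
Total: 8 + 12 + 1 + 8 + 8 = 37.
37 ÷ 10 = 3 complete bars with 7 left over.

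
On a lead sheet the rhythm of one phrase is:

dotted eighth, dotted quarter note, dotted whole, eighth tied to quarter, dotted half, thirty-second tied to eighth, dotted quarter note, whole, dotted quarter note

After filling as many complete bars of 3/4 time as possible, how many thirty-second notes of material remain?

19

One bar of 3/4 = 24 thirty-second notes.
Express everything in thirty-second notes: dotted eighth = 6; dotted quarter note = 12; dotted whole = 48; eighth tied to quarter (eighth + quarter) = 12; dotted half = 24; thirty-second tied to eighth (thirty-second + eighth) = 5; dotted quarter note = 12; whole = 32; dotted quarter note = 12.
Altogether 6 + 12 + 48 + 12 + 24 + 5 + 12 + 32 + 12 = 163.
163 ÷ 24 = 6 complete bars with 19 thirty-second notes remaining.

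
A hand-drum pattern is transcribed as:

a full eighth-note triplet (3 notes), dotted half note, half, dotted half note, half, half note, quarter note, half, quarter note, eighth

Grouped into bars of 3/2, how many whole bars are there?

One bar of 3/2 = 12 eighth notes.
In eighth notes: a full eighth-note triplet (3 notes) (three triplet eighths span one quarter) = 2; dotted half note = 6; half = 4; dotted half note = 6; half = 4; half note = 4; quarter note = 2; half = 4; quarter note = 2; eighth = 1.
Total: 2 + 6 + 4 + 6 + 4 + 4 + 2 + 4 + 2 + 1 = 35.
35 ÷ 12 = 2 complete bars with 11 left over.

2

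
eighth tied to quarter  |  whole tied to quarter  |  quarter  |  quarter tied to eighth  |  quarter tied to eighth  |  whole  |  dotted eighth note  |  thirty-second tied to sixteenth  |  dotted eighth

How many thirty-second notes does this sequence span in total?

131

Express everything in thirty-second notes: eighth tied to quarter (eighth + quarter) = 12; whole tied to quarter (whole + quarter) = 40; quarter = 8; quarter tied to eighth (quarter + eighth) = 12; quarter tied to eighth (quarter + eighth) = 12; whole = 32; dotted eighth note = 6; thirty-second tied to sixteenth (thirty-second + sixteenth) = 3; dotted eighth = 6.
Altogether 12 + 40 + 8 + 12 + 12 + 32 + 6 + 3 + 6 = 131 thirty-second notes.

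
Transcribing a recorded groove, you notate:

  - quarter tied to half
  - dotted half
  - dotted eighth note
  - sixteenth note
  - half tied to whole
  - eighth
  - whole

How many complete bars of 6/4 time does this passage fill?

One bar of 6/4 = 24 sixteenth notes.
Working in sixteenth notes: quarter tied to half (quarter + half) = 12; dotted half = 12; dotted eighth note = 3; sixteenth note = 1; half tied to whole (half + whole) = 24; eighth = 2; whole = 16.
Total: 12 + 12 + 3 + 1 + 24 + 2 + 16 = 70.
70 ÷ 24 = 2 complete bars with 22 left over.

2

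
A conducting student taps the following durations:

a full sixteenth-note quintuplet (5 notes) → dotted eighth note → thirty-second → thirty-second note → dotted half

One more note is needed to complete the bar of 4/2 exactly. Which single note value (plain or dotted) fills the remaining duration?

The bar of 4/2 = 64 thirty-second notes.
In thirty-second notes: a full sixteenth-note quintuplet (5 notes) (five quintuplet sixteenths span one quarter) = 8; dotted eighth note = 6; thirty-second = 1; thirty-second note = 1; dotted half = 24.
Adding: 8 + 6 + 1 + 1 + 24 = 40.
Remaining: 64 − 40 = 24 thirty-second notes, which is a dotted half note.

dotted half note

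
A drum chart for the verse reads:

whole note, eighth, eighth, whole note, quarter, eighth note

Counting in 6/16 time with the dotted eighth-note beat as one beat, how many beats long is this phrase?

14

One dotted eighth-note beat = 3 sixteenth notes.
Convert each value to sixteenth notes: whole note = 16; eighth = 2; eighth = 2; whole note = 16; quarter = 4; eighth note = 2.
Sum: 16 + 2 + 2 + 16 + 4 + 2 = 42.
42 ÷ 3 = 14 beats.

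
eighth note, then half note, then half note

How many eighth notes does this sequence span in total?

Working in eighth notes: eighth note = 1; half note = 4; half note = 4.
Total: 1 + 4 + 4 = 9 eighth notes.

9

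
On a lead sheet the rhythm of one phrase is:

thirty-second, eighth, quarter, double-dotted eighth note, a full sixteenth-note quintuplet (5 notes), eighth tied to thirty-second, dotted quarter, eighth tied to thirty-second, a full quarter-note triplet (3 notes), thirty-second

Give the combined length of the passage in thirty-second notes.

In thirty-second notes: thirty-second = 1; eighth = 4; quarter = 8; double-dotted eighth note = 7; a full sixteenth-note quintuplet (5 notes) (five quintuplet sixteenths span one quarter) = 8; eighth tied to thirty-second (eighth + thirty-second) = 5; dotted quarter = 12; eighth tied to thirty-second (eighth + thirty-second) = 5; a full quarter-note triplet (3 notes) (three triplet quarters span one half) = 16; thirty-second = 1.
Adding: 1 + 4 + 8 + 7 + 8 + 5 + 12 + 5 + 16 + 1 = 67 thirty-second notes.

67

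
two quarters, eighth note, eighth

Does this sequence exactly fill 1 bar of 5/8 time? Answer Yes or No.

One bar of 5/8 = 5 eighth notes.
Express everything in eighth notes: quarter = 2; quarter = 2; eighth note = 1; eighth = 1.
Total: 2 + 2 + 1 + 1 = 6.
6 exceeds 5, so the answer is No.

No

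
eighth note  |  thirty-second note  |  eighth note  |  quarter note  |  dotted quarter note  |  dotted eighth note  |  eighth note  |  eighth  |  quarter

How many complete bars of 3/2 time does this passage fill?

1

One bar of 3/2 = 48 thirty-second notes.
Each duration in thirty-second notes: eighth note = 4; thirty-second note = 1; eighth note = 4; quarter note = 8; dotted quarter note = 12; dotted eighth note = 6; eighth note = 4; eighth = 4; quarter = 8.
Total: 4 + 1 + 4 + 8 + 12 + 6 + 4 + 4 + 8 = 51.
51 ÷ 48 = 1 complete bar with 3 left over.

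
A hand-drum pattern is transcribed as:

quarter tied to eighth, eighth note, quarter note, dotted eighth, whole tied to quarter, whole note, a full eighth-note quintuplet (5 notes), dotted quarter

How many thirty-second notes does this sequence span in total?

Each duration in thirty-second notes: quarter tied to eighth (quarter + eighth) = 12; eighth note = 4; quarter note = 8; dotted eighth = 6; whole tied to quarter (whole + quarter) = 40; whole note = 32; a full eighth-note quintuplet (5 notes) (five quintuplet eighths span one half) = 16; dotted quarter = 12.
Total: 12 + 4 + 8 + 6 + 40 + 32 + 16 + 12 = 130 thirty-second notes.

130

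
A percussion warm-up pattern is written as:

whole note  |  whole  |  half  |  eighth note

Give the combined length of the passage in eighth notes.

In eighth notes: whole note = 8; whole = 8; half = 4; eighth note = 1.
Adding: 8 + 8 + 4 + 1 = 21 eighth notes.

21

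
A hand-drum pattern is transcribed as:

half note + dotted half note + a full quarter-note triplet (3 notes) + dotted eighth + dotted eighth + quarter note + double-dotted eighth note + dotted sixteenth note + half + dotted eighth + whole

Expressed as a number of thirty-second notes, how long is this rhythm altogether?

In thirty-second notes: half note = 16; dotted half note = 24; a full quarter-note triplet (3 notes) (three triplet quarters span one half) = 16; dotted eighth = 6; dotted eighth = 6; quarter note = 8; double-dotted eighth note = 7; dotted sixteenth note = 3; half = 16; dotted eighth = 6; whole = 32.
Altogether 16 + 24 + 16 + 6 + 6 + 8 + 7 + 3 + 16 + 6 + 32 = 140 thirty-second notes.

140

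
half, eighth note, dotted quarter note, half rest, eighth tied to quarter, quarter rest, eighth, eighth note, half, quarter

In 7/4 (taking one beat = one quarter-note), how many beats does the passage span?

12.5

One quarter-note beat = 2 eighth notes.
Working in eighth notes: half = 4; eighth note = 1; dotted quarter note = 3; half rest = 4; eighth tied to quarter (eighth + quarter) = 3; quarter rest = 2; eighth = 1; eighth note = 1; half = 4; quarter = 2.
Sum: 4 + 1 + 3 + 4 + 3 + 2 + 1 + 1 + 4 + 2 = 25.
25 ÷ 2 = 12.5 beats.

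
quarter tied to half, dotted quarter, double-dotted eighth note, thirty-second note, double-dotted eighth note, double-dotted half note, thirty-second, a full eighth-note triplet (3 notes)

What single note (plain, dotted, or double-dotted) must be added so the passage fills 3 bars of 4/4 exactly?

3 bars of 4/4 = 96 thirty-second notes.
Each duration in thirty-second notes: quarter tied to half (quarter + half) = 24; dotted quarter = 12; double-dotted eighth note = 7; thirty-second note = 1; double-dotted eighth note = 7; double-dotted half note = 28; thirty-second = 1; a full eighth-note triplet (3 notes) (three triplet eighths span one quarter) = 8.
Total: 24 + 12 + 7 + 1 + 7 + 28 + 1 + 8 = 88.
Remaining: 96 − 88 = 8 thirty-second notes, which is a quarter note.

quarter note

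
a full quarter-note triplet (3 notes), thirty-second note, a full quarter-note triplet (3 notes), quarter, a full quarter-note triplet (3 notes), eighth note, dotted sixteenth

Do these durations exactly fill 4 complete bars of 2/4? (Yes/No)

One bar of 2/4 = 16 thirty-second notes, so 4 bars = 64.
In thirty-second notes: a full quarter-note triplet (3 notes) (three triplet quarters span one half) = 16; thirty-second note = 1; a full quarter-note triplet (3 notes) (three triplet quarters span one half) = 16; quarter = 8; a full quarter-note triplet (3 notes) (three triplet quarters span one half) = 16; eighth note = 4; dotted sixteenth = 3.
Altogether 16 + 1 + 16 + 8 + 16 + 4 + 3 = 64.
64 equals 64, so the answer is Yes.

Yes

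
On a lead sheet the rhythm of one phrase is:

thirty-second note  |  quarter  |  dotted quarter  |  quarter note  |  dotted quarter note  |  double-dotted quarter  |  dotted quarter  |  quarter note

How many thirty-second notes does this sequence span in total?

Each duration in thirty-second notes: thirty-second note = 1; quarter = 8; dotted quarter = 12; quarter note = 8; dotted quarter note = 12; double-dotted quarter = 14; dotted quarter = 12; quarter note = 8.
Adding: 1 + 8 + 12 + 8 + 12 + 14 + 12 + 8 = 75 thirty-second notes.

75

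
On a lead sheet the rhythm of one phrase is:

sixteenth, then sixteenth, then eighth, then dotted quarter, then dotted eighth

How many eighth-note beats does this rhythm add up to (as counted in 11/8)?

One eighth-note beat = 2 sixteenth notes.
Express everything in sixteenth notes: sixteenth = 1; sixteenth = 1; eighth = 2; dotted quarter = 6; dotted eighth = 3.
Adding: 1 + 1 + 2 + 6 + 3 = 13.
13 ÷ 2 = 6.5 beats.

6.5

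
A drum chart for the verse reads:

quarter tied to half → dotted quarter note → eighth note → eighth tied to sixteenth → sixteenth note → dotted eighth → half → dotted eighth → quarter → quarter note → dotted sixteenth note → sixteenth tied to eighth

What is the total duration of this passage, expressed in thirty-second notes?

Each duration in thirty-second notes: quarter tied to half (quarter + half) = 24; dotted quarter note = 12; eighth note = 4; eighth tied to sixteenth (eighth + sixteenth) = 6; sixteenth note = 2; dotted eighth = 6; half = 16; dotted eighth = 6; quarter = 8; quarter note = 8; dotted sixteenth note = 3; sixteenth tied to eighth (sixteenth + eighth) = 6.
Total: 24 + 12 + 4 + 6 + 2 + 6 + 16 + 6 + 8 + 8 + 3 + 6 = 101 thirty-second notes.

101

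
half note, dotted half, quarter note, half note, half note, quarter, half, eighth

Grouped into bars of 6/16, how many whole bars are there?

9

One bar of 6/16 = 3 eighth notes.
In eighth notes: half note = 4; dotted half = 6; quarter note = 2; half note = 4; half note = 4; quarter = 2; half = 4; eighth = 1.
Altogether 4 + 6 + 2 + 4 + 4 + 2 + 4 + 1 = 27.
27 ÷ 3 = 9 complete bars with 0 left over.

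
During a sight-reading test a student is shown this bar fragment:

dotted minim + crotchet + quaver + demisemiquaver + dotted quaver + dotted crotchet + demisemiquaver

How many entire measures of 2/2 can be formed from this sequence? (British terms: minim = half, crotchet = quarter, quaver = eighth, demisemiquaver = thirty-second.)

One bar of 2/2 = 32 thirty-second notes.
Convert each value to thirty-second notes: dotted minim = 24; crotchet = 8; quaver = 4; demisemiquaver = 1; dotted quaver = 6; dotted crotchet = 12; demisemiquaver = 1.
Sum: 24 + 8 + 4 + 1 + 6 + 12 + 1 = 56.
56 ÷ 32 = 1 complete bar with 24 left over.

1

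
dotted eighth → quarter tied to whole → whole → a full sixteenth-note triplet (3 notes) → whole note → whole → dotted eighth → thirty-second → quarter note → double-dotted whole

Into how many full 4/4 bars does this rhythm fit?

One bar of 4/4 = 32 thirty-second notes.
Each duration in thirty-second notes: dotted eighth = 6; quarter tied to whole (quarter + whole) = 40; whole = 32; a full sixteenth-note triplet (3 notes) (three triplet sixteenths span one eighth) = 4; whole note = 32; whole = 32; dotted eighth = 6; thirty-second = 1; quarter note = 8; double-dotted whole = 56.
Adding: 6 + 40 + 32 + 4 + 32 + 32 + 6 + 1 + 8 + 56 = 217.
217 ÷ 32 = 6 complete bars with 25 left over.

6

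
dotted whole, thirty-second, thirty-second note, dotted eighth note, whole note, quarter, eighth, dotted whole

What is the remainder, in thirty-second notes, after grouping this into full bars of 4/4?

One bar of 4/4 = 32 thirty-second notes.
Working in thirty-second notes: dotted whole = 48; thirty-second = 1; thirty-second note = 1; dotted eighth note = 6; whole note = 32; quarter = 8; eighth = 4; dotted whole = 48.
Adding: 48 + 1 + 1 + 6 + 32 + 8 + 4 + 48 = 148.
148 ÷ 32 = 4 complete bars with 20 thirty-second notes remaining.

20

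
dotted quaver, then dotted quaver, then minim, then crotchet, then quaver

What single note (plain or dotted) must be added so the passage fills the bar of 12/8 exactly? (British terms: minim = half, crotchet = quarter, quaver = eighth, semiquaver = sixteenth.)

The bar of 12/8 = 24 sixteenth notes.
In sixteenth notes: dotted quaver = 3; dotted quaver = 3; minim = 8; crotchet = 4; quaver = 2.
Total: 3 + 3 + 8 + 4 + 2 = 20.
Remaining: 24 − 20 = 4 sixteenth notes, which is a quarter note.

quarter note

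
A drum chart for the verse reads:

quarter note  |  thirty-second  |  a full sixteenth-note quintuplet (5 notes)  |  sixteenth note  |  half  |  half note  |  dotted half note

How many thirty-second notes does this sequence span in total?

In thirty-second notes: quarter note = 8; thirty-second = 1; a full sixteenth-note quintuplet (5 notes) (five quintuplet sixteenths span one quarter) = 8; sixteenth note = 2; half = 16; half note = 16; dotted half note = 24.
Sum: 8 + 1 + 8 + 2 + 16 + 16 + 24 = 75 thirty-second notes.

75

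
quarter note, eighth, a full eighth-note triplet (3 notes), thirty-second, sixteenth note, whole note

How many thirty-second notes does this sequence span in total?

55

Convert each value to thirty-second notes: quarter note = 8; eighth = 4; a full eighth-note triplet (3 notes) (three triplet eighths span one quarter) = 8; thirty-second = 1; sixteenth note = 2; whole note = 32.
Total: 8 + 4 + 8 + 1 + 2 + 32 = 55 thirty-second notes.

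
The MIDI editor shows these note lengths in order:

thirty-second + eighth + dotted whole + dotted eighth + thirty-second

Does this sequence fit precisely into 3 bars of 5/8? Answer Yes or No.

One bar of 5/8 = 20 thirty-second notes, so 3 bars = 60.
Express everything in thirty-second notes: thirty-second = 1; eighth = 4; dotted whole = 48; dotted eighth = 6; thirty-second = 1.
Altogether 1 + 4 + 48 + 6 + 1 = 60.
60 equals 60, so the answer is Yes.

Yes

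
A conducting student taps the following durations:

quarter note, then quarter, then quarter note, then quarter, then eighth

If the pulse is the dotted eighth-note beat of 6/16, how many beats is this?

One dotted eighth-note beat = 3 sixteenth notes.
Convert each value to sixteenth notes: quarter note = 4; quarter = 4; quarter note = 4; quarter = 4; eighth = 2.
Altogether 4 + 4 + 4 + 4 + 2 = 18.
18 ÷ 3 = 6 beats.

6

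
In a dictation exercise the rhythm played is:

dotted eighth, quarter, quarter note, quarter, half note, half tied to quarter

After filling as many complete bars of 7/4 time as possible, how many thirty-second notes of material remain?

14

One bar of 7/4 = 28 sixteenth notes.
Express everything in sixteenth notes: dotted eighth = 3; quarter = 4; quarter note = 4; quarter = 4; half note = 8; half tied to quarter (half + quarter) = 12.
Adding: 3 + 4 + 4 + 4 + 8 + 12 = 35.
35 ÷ 28 = 1 complete bar with 7 sixteenth notes remaining = 14 thirty-second notes.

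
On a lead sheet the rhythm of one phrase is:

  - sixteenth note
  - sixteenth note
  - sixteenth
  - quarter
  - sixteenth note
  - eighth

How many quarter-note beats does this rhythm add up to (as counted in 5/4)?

2.5

One quarter-note beat = 4 sixteenth notes.
Each duration in sixteenth notes: sixteenth note = 1; sixteenth note = 1; sixteenth = 1; quarter = 4; sixteenth note = 1; eighth = 2.
Adding: 1 + 1 + 1 + 4 + 1 + 2 = 10.
10 ÷ 4 = 2.5 beats.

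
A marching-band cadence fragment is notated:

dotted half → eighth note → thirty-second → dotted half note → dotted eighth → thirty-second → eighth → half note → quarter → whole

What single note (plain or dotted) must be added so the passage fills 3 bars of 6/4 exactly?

dotted half note

3 bars of 6/4 = 144 thirty-second notes.
Express everything in thirty-second notes: dotted half = 24; eighth note = 4; thirty-second = 1; dotted half note = 24; dotted eighth = 6; thirty-second = 1; eighth = 4; half note = 16; quarter = 8; whole = 32.
Altogether 24 + 4 + 1 + 24 + 6 + 1 + 4 + 16 + 8 + 32 = 120.
Remaining: 144 − 120 = 24 thirty-second notes, which is a dotted half note.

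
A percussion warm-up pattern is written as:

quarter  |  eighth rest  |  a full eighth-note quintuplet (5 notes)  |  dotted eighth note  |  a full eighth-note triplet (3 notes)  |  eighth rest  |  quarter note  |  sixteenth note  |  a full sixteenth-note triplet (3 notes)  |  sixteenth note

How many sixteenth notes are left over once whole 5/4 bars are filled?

One bar of 5/4 = 20 sixteenth notes.
Each duration in sixteenth notes: quarter = 4; eighth rest = 2; a full eighth-note quintuplet (5 notes) (five quintuplet eighths span one half) = 8; dotted eighth note = 3; a full eighth-note triplet (3 notes) (three triplet eighths span one quarter) = 4; eighth rest = 2; quarter note = 4; sixteenth note = 1; a full sixteenth-note triplet (3 notes) (three triplet sixteenths span one eighth) = 2; sixteenth note = 1.
Sum: 4 + 2 + 8 + 3 + 4 + 2 + 4 + 1 + 2 + 1 = 31.
31 ÷ 20 = 1 complete bar with 11 sixteenth notes remaining.

11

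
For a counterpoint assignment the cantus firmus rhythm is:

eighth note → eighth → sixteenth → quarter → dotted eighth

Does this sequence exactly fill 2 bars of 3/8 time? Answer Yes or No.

Yes

One bar of 3/8 = 6 sixteenth notes, so 2 bars = 12.
In sixteenth notes: eighth note = 2; eighth = 2; sixteenth = 1; quarter = 4; dotted eighth = 3.
Sum: 2 + 2 + 1 + 4 + 3 = 12.
12 equals 12, so the answer is Yes.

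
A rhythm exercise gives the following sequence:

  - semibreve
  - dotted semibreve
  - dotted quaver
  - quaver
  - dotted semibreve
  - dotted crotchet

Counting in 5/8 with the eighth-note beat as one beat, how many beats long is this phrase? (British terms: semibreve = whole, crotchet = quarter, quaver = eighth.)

37.5

One eighth-note beat = 2 sixteenth notes.
Each duration in sixteenth notes: semibreve = 16; dotted semibreve = 24; dotted quaver = 3; quaver = 2; dotted semibreve = 24; dotted crotchet = 6.
Total: 16 + 24 + 3 + 2 + 24 + 6 = 75.
75 ÷ 2 = 37.5 beats.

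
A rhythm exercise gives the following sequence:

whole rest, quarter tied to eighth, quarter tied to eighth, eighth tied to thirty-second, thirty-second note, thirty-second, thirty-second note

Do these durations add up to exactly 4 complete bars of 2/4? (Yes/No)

Yes

One bar of 2/4 = 16 thirty-second notes, so 4 bars = 64.
Convert each value to thirty-second notes: whole rest = 32; quarter tied to eighth (quarter + eighth) = 12; quarter tied to eighth (quarter + eighth) = 12; eighth tied to thirty-second (eighth + thirty-second) = 5; thirty-second note = 1; thirty-second = 1; thirty-second note = 1.
Adding: 32 + 12 + 12 + 5 + 1 + 1 + 1 = 64.
64 equals 64, so the answer is Yes.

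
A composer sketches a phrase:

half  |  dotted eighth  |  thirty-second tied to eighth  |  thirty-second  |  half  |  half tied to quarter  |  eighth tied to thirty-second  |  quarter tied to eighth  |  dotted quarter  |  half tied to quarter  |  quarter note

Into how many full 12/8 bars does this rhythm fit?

2

One bar of 12/8 = 48 thirty-second notes.
Working in thirty-second notes: half = 16; dotted eighth = 6; thirty-second tied to eighth (thirty-second + eighth) = 5; thirty-second = 1; half = 16; half tied to quarter (half + quarter) = 24; eighth tied to thirty-second (eighth + thirty-second) = 5; quarter tied to eighth (quarter + eighth) = 12; dotted quarter = 12; half tied to quarter (half + quarter) = 24; quarter note = 8.
Adding: 16 + 6 + 5 + 1 + 16 + 24 + 5 + 12 + 12 + 24 + 8 = 129.
129 ÷ 48 = 2 complete bars with 33 left over.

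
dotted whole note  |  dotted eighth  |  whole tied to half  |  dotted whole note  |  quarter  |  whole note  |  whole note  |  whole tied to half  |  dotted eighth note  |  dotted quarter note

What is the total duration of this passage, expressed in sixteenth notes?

Convert each value to sixteenth notes: dotted whole note = 24; dotted eighth = 3; whole tied to half (whole + half) = 24; dotted whole note = 24; quarter = 4; whole note = 16; whole note = 16; whole tied to half (whole + half) = 24; dotted eighth note = 3; dotted quarter note = 6.
Sum: 24 + 3 + 24 + 24 + 4 + 16 + 16 + 24 + 3 + 6 = 144 sixteenth notes.

144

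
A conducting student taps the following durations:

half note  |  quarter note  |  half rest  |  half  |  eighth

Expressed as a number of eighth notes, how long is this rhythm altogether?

Each duration in eighth notes: half note = 4; quarter note = 2; half rest = 4; half = 4; eighth = 1.
Total: 4 + 2 + 4 + 4 + 1 = 15 eighth notes.

15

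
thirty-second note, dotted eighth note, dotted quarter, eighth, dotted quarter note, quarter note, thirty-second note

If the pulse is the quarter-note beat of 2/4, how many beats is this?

One quarter-note beat = 8 thirty-second notes.
Working in thirty-second notes: thirty-second note = 1; dotted eighth note = 6; dotted quarter = 12; eighth = 4; dotted quarter note = 12; quarter note = 8; thirty-second note = 1.
Adding: 1 + 6 + 12 + 4 + 12 + 8 + 1 = 44.
44 ÷ 8 = 5.5 beats.

5.5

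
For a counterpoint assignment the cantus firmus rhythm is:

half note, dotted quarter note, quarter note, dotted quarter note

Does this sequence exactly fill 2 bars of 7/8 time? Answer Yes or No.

No

One bar of 7/8 = 7 eighth notes, so 2 bars = 14.
Working in eighth notes: half note = 4; dotted quarter note = 3; quarter note = 2; dotted quarter note = 3.
Sum: 4 + 3 + 2 + 3 = 12.
12 falls short of 14, so the answer is No.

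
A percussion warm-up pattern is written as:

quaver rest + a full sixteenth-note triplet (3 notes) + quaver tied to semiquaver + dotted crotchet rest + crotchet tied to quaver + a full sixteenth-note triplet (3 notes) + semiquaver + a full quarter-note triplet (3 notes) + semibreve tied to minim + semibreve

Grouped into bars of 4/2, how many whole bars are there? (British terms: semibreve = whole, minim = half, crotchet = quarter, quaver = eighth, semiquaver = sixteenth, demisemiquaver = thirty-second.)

2

One bar of 4/2 = 32 sixteenth notes.
In sixteenth notes: quaver rest = 2; a full sixteenth-note triplet (3 notes) (three triplet sixteenths span one eighth) = 2; quaver tied to semiquaver (quaver + semiquaver) = 3; dotted crotchet rest = 6; crotchet tied to quaver (crotchet + quaver) = 6; a full sixteenth-note triplet (3 notes) (three triplet sixteenths span one eighth) = 2; semiquaver = 1; a full quarter-note triplet (3 notes) (three triplet quarters span one half) = 8; semibreve tied to minim (semibreve + minim) = 24; semibreve = 16.
Altogether 2 + 2 + 3 + 6 + 6 + 2 + 1 + 8 + 24 + 16 = 70.
70 ÷ 32 = 2 complete bars with 6 left over.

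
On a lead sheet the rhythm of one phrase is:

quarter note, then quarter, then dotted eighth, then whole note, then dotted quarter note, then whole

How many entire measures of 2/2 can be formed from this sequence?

One bar of 2/2 = 16 sixteenth notes.
Convert each value to sixteenth notes: quarter note = 4; quarter = 4; dotted eighth = 3; whole note = 16; dotted quarter note = 6; whole = 16.
Total: 4 + 4 + 3 + 16 + 6 + 16 = 49.
49 ÷ 16 = 3 complete bars with 1 left over.

3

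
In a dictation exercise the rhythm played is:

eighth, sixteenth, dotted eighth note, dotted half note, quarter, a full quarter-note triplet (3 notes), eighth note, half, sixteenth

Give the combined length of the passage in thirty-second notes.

Each duration in thirty-second notes: eighth = 4; sixteenth = 2; dotted eighth note = 6; dotted half note = 24; quarter = 8; a full quarter-note triplet (3 notes) (three triplet quarters span one half) = 16; eighth note = 4; half = 16; sixteenth = 2.
Total: 4 + 2 + 6 + 24 + 8 + 16 + 4 + 16 + 2 = 82 thirty-second notes.

82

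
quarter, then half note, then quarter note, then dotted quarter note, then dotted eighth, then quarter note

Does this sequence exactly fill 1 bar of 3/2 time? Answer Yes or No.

One bar of 3/2 = 24 sixteenth notes.
Convert each value to sixteenth notes: quarter = 4; half note = 8; quarter note = 4; dotted quarter note = 6; dotted eighth = 3; quarter note = 4.
Altogether 4 + 8 + 4 + 6 + 3 + 4 = 29.
29 exceeds 24, so the answer is No.

No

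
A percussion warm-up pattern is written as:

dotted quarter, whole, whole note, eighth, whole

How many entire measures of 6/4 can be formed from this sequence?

One bar of 6/4 = 12 eighth notes.
Convert each value to eighth notes: dotted quarter = 3; whole = 8; whole note = 8; eighth = 1; whole = 8.
Sum: 3 + 8 + 8 + 1 + 8 = 28.
28 ÷ 12 = 2 complete bars with 4 left over.

2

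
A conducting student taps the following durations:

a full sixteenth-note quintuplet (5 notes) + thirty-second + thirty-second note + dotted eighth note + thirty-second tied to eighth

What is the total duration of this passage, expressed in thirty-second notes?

Convert each value to thirty-second notes: a full sixteenth-note quintuplet (5 notes) (five quintuplet sixteenths span one quarter) = 8; thirty-second = 1; thirty-second note = 1; dotted eighth note = 6; thirty-second tied to eighth (thirty-second + eighth) = 5.
Adding: 8 + 1 + 1 + 6 + 5 = 21 thirty-second notes.

21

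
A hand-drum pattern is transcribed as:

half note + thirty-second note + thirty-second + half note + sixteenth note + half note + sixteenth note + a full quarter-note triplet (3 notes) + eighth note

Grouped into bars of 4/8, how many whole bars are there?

One bar of 4/8 = 16 thirty-second notes.
Working in thirty-second notes: half note = 16; thirty-second note = 1; thirty-second = 1; half note = 16; sixteenth note = 2; half note = 16; sixteenth note = 2; a full quarter-note triplet (3 notes) (three triplet quarters span one half) = 16; eighth note = 4.
Total: 16 + 1 + 1 + 16 + 2 + 16 + 2 + 16 + 4 = 74.
74 ÷ 16 = 4 complete bars with 10 left over.

4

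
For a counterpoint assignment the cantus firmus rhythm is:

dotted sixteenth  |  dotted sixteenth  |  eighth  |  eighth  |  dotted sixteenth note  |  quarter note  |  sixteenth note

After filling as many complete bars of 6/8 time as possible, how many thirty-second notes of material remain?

One bar of 6/8 = 24 thirty-second notes.
Express everything in thirty-second notes: dotted sixteenth = 3; dotted sixteenth = 3; eighth = 4; eighth = 4; dotted sixteenth note = 3; quarter note = 8; sixteenth note = 2.
Total: 3 + 3 + 4 + 4 + 3 + 8 + 2 = 27.
27 ÷ 24 = 1 complete bar with 3 thirty-second notes remaining.

3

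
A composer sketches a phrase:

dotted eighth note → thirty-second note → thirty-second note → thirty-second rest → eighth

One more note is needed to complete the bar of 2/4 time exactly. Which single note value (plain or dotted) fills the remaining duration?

The bar of 2/4 = 16 thirty-second notes.
In thirty-second notes: dotted eighth note = 6; thirty-second note = 1; thirty-second note = 1; thirty-second rest = 1; eighth = 4.
Sum: 6 + 1 + 1 + 1 + 4 = 13.
Remaining: 16 − 13 = 3 thirty-second notes, which is a dotted sixteenth note.

dotted sixteenth note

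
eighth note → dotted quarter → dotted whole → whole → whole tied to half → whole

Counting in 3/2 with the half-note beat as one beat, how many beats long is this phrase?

One half-note beat = 4 eighth notes.
In eighth notes: eighth note = 1; dotted quarter = 3; dotted whole = 12; whole = 8; whole tied to half (whole + half) = 12; whole = 8.
Altogether 1 + 3 + 12 + 8 + 12 + 8 = 44.
44 ÷ 4 = 11 beats.

11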